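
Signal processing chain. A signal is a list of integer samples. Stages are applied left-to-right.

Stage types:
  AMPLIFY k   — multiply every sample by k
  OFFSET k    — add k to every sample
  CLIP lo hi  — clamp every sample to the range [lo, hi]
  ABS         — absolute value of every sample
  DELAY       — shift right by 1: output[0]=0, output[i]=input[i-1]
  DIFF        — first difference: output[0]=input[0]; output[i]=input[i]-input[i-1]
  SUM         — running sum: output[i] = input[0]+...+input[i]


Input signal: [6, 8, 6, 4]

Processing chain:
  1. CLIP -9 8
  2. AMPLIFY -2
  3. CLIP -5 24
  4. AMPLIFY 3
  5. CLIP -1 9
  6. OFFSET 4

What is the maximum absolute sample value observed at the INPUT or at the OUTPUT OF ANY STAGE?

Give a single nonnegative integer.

Input: [6, 8, 6, 4] (max |s|=8)
Stage 1 (CLIP -9 8): clip(6,-9,8)=6, clip(8,-9,8)=8, clip(6,-9,8)=6, clip(4,-9,8)=4 -> [6, 8, 6, 4] (max |s|=8)
Stage 2 (AMPLIFY -2): 6*-2=-12, 8*-2=-16, 6*-2=-12, 4*-2=-8 -> [-12, -16, -12, -8] (max |s|=16)
Stage 3 (CLIP -5 24): clip(-12,-5,24)=-5, clip(-16,-5,24)=-5, clip(-12,-5,24)=-5, clip(-8,-5,24)=-5 -> [-5, -5, -5, -5] (max |s|=5)
Stage 4 (AMPLIFY 3): -5*3=-15, -5*3=-15, -5*3=-15, -5*3=-15 -> [-15, -15, -15, -15] (max |s|=15)
Stage 5 (CLIP -1 9): clip(-15,-1,9)=-1, clip(-15,-1,9)=-1, clip(-15,-1,9)=-1, clip(-15,-1,9)=-1 -> [-1, -1, -1, -1] (max |s|=1)
Stage 6 (OFFSET 4): -1+4=3, -1+4=3, -1+4=3, -1+4=3 -> [3, 3, 3, 3] (max |s|=3)
Overall max amplitude: 16

Answer: 16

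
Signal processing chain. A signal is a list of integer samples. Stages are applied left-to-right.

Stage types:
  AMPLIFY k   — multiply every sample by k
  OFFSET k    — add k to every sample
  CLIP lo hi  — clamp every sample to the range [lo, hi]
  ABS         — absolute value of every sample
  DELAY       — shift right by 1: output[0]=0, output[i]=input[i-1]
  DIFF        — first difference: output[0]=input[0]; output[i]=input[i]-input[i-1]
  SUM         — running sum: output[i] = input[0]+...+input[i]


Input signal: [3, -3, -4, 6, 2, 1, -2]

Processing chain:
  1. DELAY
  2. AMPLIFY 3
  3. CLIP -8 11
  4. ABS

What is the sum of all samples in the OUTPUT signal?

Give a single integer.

Input: [3, -3, -4, 6, 2, 1, -2]
Stage 1 (DELAY): [0, 3, -3, -4, 6, 2, 1] = [0, 3, -3, -4, 6, 2, 1] -> [0, 3, -3, -4, 6, 2, 1]
Stage 2 (AMPLIFY 3): 0*3=0, 3*3=9, -3*3=-9, -4*3=-12, 6*3=18, 2*3=6, 1*3=3 -> [0, 9, -9, -12, 18, 6, 3]
Stage 3 (CLIP -8 11): clip(0,-8,11)=0, clip(9,-8,11)=9, clip(-9,-8,11)=-8, clip(-12,-8,11)=-8, clip(18,-8,11)=11, clip(6,-8,11)=6, clip(3,-8,11)=3 -> [0, 9, -8, -8, 11, 6, 3]
Stage 4 (ABS): |0|=0, |9|=9, |-8|=8, |-8|=8, |11|=11, |6|=6, |3|=3 -> [0, 9, 8, 8, 11, 6, 3]
Output sum: 45

Answer: 45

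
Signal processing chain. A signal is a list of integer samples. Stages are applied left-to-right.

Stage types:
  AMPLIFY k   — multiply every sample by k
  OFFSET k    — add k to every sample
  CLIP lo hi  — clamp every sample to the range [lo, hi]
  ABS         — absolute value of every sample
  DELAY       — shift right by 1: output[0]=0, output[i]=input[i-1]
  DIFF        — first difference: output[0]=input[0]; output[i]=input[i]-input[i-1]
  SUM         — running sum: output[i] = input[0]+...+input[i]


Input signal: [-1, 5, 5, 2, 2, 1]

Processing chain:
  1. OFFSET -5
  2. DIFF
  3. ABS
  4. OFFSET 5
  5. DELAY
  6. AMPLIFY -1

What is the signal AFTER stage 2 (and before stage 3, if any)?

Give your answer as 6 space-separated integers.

Input: [-1, 5, 5, 2, 2, 1]
Stage 1 (OFFSET -5): -1+-5=-6, 5+-5=0, 5+-5=0, 2+-5=-3, 2+-5=-3, 1+-5=-4 -> [-6, 0, 0, -3, -3, -4]
Stage 2 (DIFF): s[0]=-6, 0--6=6, 0-0=0, -3-0=-3, -3--3=0, -4--3=-1 -> [-6, 6, 0, -3, 0, -1]

Answer: -6 6 0 -3 0 -1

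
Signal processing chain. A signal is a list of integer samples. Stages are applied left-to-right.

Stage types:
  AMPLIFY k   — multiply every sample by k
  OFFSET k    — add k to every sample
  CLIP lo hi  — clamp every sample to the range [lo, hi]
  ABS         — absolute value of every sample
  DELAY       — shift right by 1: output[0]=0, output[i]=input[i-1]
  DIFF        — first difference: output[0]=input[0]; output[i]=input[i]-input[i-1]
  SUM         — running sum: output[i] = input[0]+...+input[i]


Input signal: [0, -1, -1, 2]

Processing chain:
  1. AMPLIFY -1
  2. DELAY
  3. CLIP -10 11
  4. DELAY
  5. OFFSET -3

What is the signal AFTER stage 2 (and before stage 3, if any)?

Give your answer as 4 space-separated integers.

Input: [0, -1, -1, 2]
Stage 1 (AMPLIFY -1): 0*-1=0, -1*-1=1, -1*-1=1, 2*-1=-2 -> [0, 1, 1, -2]
Stage 2 (DELAY): [0, 0, 1, 1] = [0, 0, 1, 1] -> [0, 0, 1, 1]

Answer: 0 0 1 1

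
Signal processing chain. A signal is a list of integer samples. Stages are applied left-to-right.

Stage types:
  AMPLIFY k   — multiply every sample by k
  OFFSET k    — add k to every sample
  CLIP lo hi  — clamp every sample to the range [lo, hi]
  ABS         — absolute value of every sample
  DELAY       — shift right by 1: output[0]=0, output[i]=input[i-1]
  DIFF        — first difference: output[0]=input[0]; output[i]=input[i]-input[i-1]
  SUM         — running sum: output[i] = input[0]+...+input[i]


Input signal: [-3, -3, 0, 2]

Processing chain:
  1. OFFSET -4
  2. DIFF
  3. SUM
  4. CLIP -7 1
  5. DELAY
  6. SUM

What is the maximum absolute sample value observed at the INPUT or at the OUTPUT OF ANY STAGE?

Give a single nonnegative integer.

Answer: 18

Derivation:
Input: [-3, -3, 0, 2] (max |s|=3)
Stage 1 (OFFSET -4): -3+-4=-7, -3+-4=-7, 0+-4=-4, 2+-4=-2 -> [-7, -7, -4, -2] (max |s|=7)
Stage 2 (DIFF): s[0]=-7, -7--7=0, -4--7=3, -2--4=2 -> [-7, 0, 3, 2] (max |s|=7)
Stage 3 (SUM): sum[0..0]=-7, sum[0..1]=-7, sum[0..2]=-4, sum[0..3]=-2 -> [-7, -7, -4, -2] (max |s|=7)
Stage 4 (CLIP -7 1): clip(-7,-7,1)=-7, clip(-7,-7,1)=-7, clip(-4,-7,1)=-4, clip(-2,-7,1)=-2 -> [-7, -7, -4, -2] (max |s|=7)
Stage 5 (DELAY): [0, -7, -7, -4] = [0, -7, -7, -4] -> [0, -7, -7, -4] (max |s|=7)
Stage 6 (SUM): sum[0..0]=0, sum[0..1]=-7, sum[0..2]=-14, sum[0..3]=-18 -> [0, -7, -14, -18] (max |s|=18)
Overall max amplitude: 18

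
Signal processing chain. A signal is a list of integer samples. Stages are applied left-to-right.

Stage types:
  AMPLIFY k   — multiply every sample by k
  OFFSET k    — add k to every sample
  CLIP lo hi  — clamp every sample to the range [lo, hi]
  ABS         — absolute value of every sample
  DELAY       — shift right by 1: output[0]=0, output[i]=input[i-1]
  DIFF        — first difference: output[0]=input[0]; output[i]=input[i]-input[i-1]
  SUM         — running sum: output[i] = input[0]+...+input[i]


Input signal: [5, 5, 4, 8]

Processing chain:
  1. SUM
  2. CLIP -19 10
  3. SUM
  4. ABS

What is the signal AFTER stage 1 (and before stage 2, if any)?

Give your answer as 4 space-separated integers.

Answer: 5 10 14 22

Derivation:
Input: [5, 5, 4, 8]
Stage 1 (SUM): sum[0..0]=5, sum[0..1]=10, sum[0..2]=14, sum[0..3]=22 -> [5, 10, 14, 22]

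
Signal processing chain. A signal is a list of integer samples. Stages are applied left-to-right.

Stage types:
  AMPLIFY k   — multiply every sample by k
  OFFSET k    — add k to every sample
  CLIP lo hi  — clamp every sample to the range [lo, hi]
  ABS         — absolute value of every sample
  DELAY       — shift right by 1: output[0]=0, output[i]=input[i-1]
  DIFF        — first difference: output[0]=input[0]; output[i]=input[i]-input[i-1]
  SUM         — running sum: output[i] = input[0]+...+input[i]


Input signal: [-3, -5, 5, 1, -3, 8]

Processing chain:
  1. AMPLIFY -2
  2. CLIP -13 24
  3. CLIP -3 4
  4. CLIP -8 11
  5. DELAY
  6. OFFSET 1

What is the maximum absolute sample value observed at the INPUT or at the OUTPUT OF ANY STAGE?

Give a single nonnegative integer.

Input: [-3, -5, 5, 1, -3, 8] (max |s|=8)
Stage 1 (AMPLIFY -2): -3*-2=6, -5*-2=10, 5*-2=-10, 1*-2=-2, -3*-2=6, 8*-2=-16 -> [6, 10, -10, -2, 6, -16] (max |s|=16)
Stage 2 (CLIP -13 24): clip(6,-13,24)=6, clip(10,-13,24)=10, clip(-10,-13,24)=-10, clip(-2,-13,24)=-2, clip(6,-13,24)=6, clip(-16,-13,24)=-13 -> [6, 10, -10, -2, 6, -13] (max |s|=13)
Stage 3 (CLIP -3 4): clip(6,-3,4)=4, clip(10,-3,4)=4, clip(-10,-3,4)=-3, clip(-2,-3,4)=-2, clip(6,-3,4)=4, clip(-13,-3,4)=-3 -> [4, 4, -3, -2, 4, -3] (max |s|=4)
Stage 4 (CLIP -8 11): clip(4,-8,11)=4, clip(4,-8,11)=4, clip(-3,-8,11)=-3, clip(-2,-8,11)=-2, clip(4,-8,11)=4, clip(-3,-8,11)=-3 -> [4, 4, -3, -2, 4, -3] (max |s|=4)
Stage 5 (DELAY): [0, 4, 4, -3, -2, 4] = [0, 4, 4, -3, -2, 4] -> [0, 4, 4, -3, -2, 4] (max |s|=4)
Stage 6 (OFFSET 1): 0+1=1, 4+1=5, 4+1=5, -3+1=-2, -2+1=-1, 4+1=5 -> [1, 5, 5, -2, -1, 5] (max |s|=5)
Overall max amplitude: 16

Answer: 16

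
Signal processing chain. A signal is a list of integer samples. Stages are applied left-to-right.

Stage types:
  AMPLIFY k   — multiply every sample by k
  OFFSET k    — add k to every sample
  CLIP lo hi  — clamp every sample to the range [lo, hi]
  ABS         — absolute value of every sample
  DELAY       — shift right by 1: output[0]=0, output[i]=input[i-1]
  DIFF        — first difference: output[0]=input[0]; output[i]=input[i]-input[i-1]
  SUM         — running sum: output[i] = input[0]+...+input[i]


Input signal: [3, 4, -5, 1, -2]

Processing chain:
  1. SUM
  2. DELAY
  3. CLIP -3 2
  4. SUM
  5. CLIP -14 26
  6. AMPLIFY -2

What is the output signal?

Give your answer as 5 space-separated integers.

Input: [3, 4, -5, 1, -2]
Stage 1 (SUM): sum[0..0]=3, sum[0..1]=7, sum[0..2]=2, sum[0..3]=3, sum[0..4]=1 -> [3, 7, 2, 3, 1]
Stage 2 (DELAY): [0, 3, 7, 2, 3] = [0, 3, 7, 2, 3] -> [0, 3, 7, 2, 3]
Stage 3 (CLIP -3 2): clip(0,-3,2)=0, clip(3,-3,2)=2, clip(7,-3,2)=2, clip(2,-3,2)=2, clip(3,-3,2)=2 -> [0, 2, 2, 2, 2]
Stage 4 (SUM): sum[0..0]=0, sum[0..1]=2, sum[0..2]=4, sum[0..3]=6, sum[0..4]=8 -> [0, 2, 4, 6, 8]
Stage 5 (CLIP -14 26): clip(0,-14,26)=0, clip(2,-14,26)=2, clip(4,-14,26)=4, clip(6,-14,26)=6, clip(8,-14,26)=8 -> [0, 2, 4, 6, 8]
Stage 6 (AMPLIFY -2): 0*-2=0, 2*-2=-4, 4*-2=-8, 6*-2=-12, 8*-2=-16 -> [0, -4, -8, -12, -16]

Answer: 0 -4 -8 -12 -16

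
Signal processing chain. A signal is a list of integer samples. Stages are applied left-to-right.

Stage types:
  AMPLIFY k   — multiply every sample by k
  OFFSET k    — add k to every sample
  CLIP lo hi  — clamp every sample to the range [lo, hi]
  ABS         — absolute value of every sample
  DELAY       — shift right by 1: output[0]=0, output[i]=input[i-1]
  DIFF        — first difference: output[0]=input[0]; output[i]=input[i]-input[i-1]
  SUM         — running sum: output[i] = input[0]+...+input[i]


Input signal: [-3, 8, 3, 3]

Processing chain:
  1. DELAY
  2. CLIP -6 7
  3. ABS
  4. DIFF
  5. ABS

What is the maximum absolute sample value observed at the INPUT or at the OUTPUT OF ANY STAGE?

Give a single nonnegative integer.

Input: [-3, 8, 3, 3] (max |s|=8)
Stage 1 (DELAY): [0, -3, 8, 3] = [0, -3, 8, 3] -> [0, -3, 8, 3] (max |s|=8)
Stage 2 (CLIP -6 7): clip(0,-6,7)=0, clip(-3,-6,7)=-3, clip(8,-6,7)=7, clip(3,-6,7)=3 -> [0, -3, 7, 3] (max |s|=7)
Stage 3 (ABS): |0|=0, |-3|=3, |7|=7, |3|=3 -> [0, 3, 7, 3] (max |s|=7)
Stage 4 (DIFF): s[0]=0, 3-0=3, 7-3=4, 3-7=-4 -> [0, 3, 4, -4] (max |s|=4)
Stage 5 (ABS): |0|=0, |3|=3, |4|=4, |-4|=4 -> [0, 3, 4, 4] (max |s|=4)
Overall max amplitude: 8

Answer: 8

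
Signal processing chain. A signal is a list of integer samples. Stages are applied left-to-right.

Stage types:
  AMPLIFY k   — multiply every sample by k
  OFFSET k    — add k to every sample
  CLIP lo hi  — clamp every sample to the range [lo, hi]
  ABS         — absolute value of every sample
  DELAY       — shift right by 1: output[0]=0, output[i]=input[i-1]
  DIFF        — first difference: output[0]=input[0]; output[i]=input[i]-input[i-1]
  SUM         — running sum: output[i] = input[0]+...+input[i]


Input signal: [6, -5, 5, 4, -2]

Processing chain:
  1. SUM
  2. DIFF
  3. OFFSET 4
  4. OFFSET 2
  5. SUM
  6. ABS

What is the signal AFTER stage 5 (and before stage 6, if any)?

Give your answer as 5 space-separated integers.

Input: [6, -5, 5, 4, -2]
Stage 1 (SUM): sum[0..0]=6, sum[0..1]=1, sum[0..2]=6, sum[0..3]=10, sum[0..4]=8 -> [6, 1, 6, 10, 8]
Stage 2 (DIFF): s[0]=6, 1-6=-5, 6-1=5, 10-6=4, 8-10=-2 -> [6, -5, 5, 4, -2]
Stage 3 (OFFSET 4): 6+4=10, -5+4=-1, 5+4=9, 4+4=8, -2+4=2 -> [10, -1, 9, 8, 2]
Stage 4 (OFFSET 2): 10+2=12, -1+2=1, 9+2=11, 8+2=10, 2+2=4 -> [12, 1, 11, 10, 4]
Stage 5 (SUM): sum[0..0]=12, sum[0..1]=13, sum[0..2]=24, sum[0..3]=34, sum[0..4]=38 -> [12, 13, 24, 34, 38]

Answer: 12 13 24 34 38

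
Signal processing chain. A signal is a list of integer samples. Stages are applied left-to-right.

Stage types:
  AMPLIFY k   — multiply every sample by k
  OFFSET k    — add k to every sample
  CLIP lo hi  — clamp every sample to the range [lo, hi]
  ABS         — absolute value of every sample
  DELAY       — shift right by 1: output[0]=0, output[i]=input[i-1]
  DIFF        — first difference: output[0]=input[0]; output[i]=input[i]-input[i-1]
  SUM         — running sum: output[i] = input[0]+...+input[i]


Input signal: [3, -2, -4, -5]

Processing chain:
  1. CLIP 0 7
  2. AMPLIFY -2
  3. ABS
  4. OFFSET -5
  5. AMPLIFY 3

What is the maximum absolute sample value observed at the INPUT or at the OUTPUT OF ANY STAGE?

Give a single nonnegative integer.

Answer: 15

Derivation:
Input: [3, -2, -4, -5] (max |s|=5)
Stage 1 (CLIP 0 7): clip(3,0,7)=3, clip(-2,0,7)=0, clip(-4,0,7)=0, clip(-5,0,7)=0 -> [3, 0, 0, 0] (max |s|=3)
Stage 2 (AMPLIFY -2): 3*-2=-6, 0*-2=0, 0*-2=0, 0*-2=0 -> [-6, 0, 0, 0] (max |s|=6)
Stage 3 (ABS): |-6|=6, |0|=0, |0|=0, |0|=0 -> [6, 0, 0, 0] (max |s|=6)
Stage 4 (OFFSET -5): 6+-5=1, 0+-5=-5, 0+-5=-5, 0+-5=-5 -> [1, -5, -5, -5] (max |s|=5)
Stage 5 (AMPLIFY 3): 1*3=3, -5*3=-15, -5*3=-15, -5*3=-15 -> [3, -15, -15, -15] (max |s|=15)
Overall max amplitude: 15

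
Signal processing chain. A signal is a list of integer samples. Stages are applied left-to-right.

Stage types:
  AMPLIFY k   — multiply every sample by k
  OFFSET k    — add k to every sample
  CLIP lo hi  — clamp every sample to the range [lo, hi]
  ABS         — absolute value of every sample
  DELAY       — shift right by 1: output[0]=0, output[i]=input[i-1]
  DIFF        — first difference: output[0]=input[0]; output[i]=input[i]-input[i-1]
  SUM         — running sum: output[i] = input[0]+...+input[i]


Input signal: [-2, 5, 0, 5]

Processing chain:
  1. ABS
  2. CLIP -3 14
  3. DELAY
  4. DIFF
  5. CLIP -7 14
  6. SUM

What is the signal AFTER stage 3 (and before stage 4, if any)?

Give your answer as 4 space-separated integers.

Input: [-2, 5, 0, 5]
Stage 1 (ABS): |-2|=2, |5|=5, |0|=0, |5|=5 -> [2, 5, 0, 5]
Stage 2 (CLIP -3 14): clip(2,-3,14)=2, clip(5,-3,14)=5, clip(0,-3,14)=0, clip(5,-3,14)=5 -> [2, 5, 0, 5]
Stage 3 (DELAY): [0, 2, 5, 0] = [0, 2, 5, 0] -> [0, 2, 5, 0]

Answer: 0 2 5 0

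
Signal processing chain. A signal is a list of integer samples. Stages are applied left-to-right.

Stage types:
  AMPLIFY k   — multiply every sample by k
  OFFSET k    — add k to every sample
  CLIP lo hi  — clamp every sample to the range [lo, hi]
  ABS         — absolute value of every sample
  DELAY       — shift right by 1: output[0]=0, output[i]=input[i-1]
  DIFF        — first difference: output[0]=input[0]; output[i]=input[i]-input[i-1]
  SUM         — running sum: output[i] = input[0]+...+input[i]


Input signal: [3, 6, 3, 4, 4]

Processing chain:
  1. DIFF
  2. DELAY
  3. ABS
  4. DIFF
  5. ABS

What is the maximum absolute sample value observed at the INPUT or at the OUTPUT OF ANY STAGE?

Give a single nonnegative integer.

Input: [3, 6, 3, 4, 4] (max |s|=6)
Stage 1 (DIFF): s[0]=3, 6-3=3, 3-6=-3, 4-3=1, 4-4=0 -> [3, 3, -3, 1, 0] (max |s|=3)
Stage 2 (DELAY): [0, 3, 3, -3, 1] = [0, 3, 3, -3, 1] -> [0, 3, 3, -3, 1] (max |s|=3)
Stage 3 (ABS): |0|=0, |3|=3, |3|=3, |-3|=3, |1|=1 -> [0, 3, 3, 3, 1] (max |s|=3)
Stage 4 (DIFF): s[0]=0, 3-0=3, 3-3=0, 3-3=0, 1-3=-2 -> [0, 3, 0, 0, -2] (max |s|=3)
Stage 5 (ABS): |0|=0, |3|=3, |0|=0, |0|=0, |-2|=2 -> [0, 3, 0, 0, 2] (max |s|=3)
Overall max amplitude: 6

Answer: 6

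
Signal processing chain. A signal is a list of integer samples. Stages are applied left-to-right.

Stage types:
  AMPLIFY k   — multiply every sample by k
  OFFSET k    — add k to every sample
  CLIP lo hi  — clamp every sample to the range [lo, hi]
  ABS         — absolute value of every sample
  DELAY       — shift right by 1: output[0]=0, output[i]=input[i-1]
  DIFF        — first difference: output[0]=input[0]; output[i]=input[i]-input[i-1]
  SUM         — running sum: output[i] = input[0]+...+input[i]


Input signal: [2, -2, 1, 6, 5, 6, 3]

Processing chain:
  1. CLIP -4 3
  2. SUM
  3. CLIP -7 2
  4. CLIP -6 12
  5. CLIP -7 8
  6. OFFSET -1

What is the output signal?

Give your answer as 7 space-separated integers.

Input: [2, -2, 1, 6, 5, 6, 3]
Stage 1 (CLIP -4 3): clip(2,-4,3)=2, clip(-2,-4,3)=-2, clip(1,-4,3)=1, clip(6,-4,3)=3, clip(5,-4,3)=3, clip(6,-4,3)=3, clip(3,-4,3)=3 -> [2, -2, 1, 3, 3, 3, 3]
Stage 2 (SUM): sum[0..0]=2, sum[0..1]=0, sum[0..2]=1, sum[0..3]=4, sum[0..4]=7, sum[0..5]=10, sum[0..6]=13 -> [2, 0, 1, 4, 7, 10, 13]
Stage 3 (CLIP -7 2): clip(2,-7,2)=2, clip(0,-7,2)=0, clip(1,-7,2)=1, clip(4,-7,2)=2, clip(7,-7,2)=2, clip(10,-7,2)=2, clip(13,-7,2)=2 -> [2, 0, 1, 2, 2, 2, 2]
Stage 4 (CLIP -6 12): clip(2,-6,12)=2, clip(0,-6,12)=0, clip(1,-6,12)=1, clip(2,-6,12)=2, clip(2,-6,12)=2, clip(2,-6,12)=2, clip(2,-6,12)=2 -> [2, 0, 1, 2, 2, 2, 2]
Stage 5 (CLIP -7 8): clip(2,-7,8)=2, clip(0,-7,8)=0, clip(1,-7,8)=1, clip(2,-7,8)=2, clip(2,-7,8)=2, clip(2,-7,8)=2, clip(2,-7,8)=2 -> [2, 0, 1, 2, 2, 2, 2]
Stage 6 (OFFSET -1): 2+-1=1, 0+-1=-1, 1+-1=0, 2+-1=1, 2+-1=1, 2+-1=1, 2+-1=1 -> [1, -1, 0, 1, 1, 1, 1]

Answer: 1 -1 0 1 1 1 1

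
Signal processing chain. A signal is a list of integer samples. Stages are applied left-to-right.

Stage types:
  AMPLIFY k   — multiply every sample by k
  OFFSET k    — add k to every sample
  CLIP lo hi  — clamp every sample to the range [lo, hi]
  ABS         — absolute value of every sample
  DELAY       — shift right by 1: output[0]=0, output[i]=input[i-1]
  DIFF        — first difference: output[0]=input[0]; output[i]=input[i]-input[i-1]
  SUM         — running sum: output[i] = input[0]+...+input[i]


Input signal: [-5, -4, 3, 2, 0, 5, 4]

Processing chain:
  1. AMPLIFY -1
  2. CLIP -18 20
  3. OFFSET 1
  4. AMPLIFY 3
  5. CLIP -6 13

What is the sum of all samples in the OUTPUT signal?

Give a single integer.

Answer: 8

Derivation:
Input: [-5, -4, 3, 2, 0, 5, 4]
Stage 1 (AMPLIFY -1): -5*-1=5, -4*-1=4, 3*-1=-3, 2*-1=-2, 0*-1=0, 5*-1=-5, 4*-1=-4 -> [5, 4, -3, -2, 0, -5, -4]
Stage 2 (CLIP -18 20): clip(5,-18,20)=5, clip(4,-18,20)=4, clip(-3,-18,20)=-3, clip(-2,-18,20)=-2, clip(0,-18,20)=0, clip(-5,-18,20)=-5, clip(-4,-18,20)=-4 -> [5, 4, -3, -2, 0, -5, -4]
Stage 3 (OFFSET 1): 5+1=6, 4+1=5, -3+1=-2, -2+1=-1, 0+1=1, -5+1=-4, -4+1=-3 -> [6, 5, -2, -1, 1, -4, -3]
Stage 4 (AMPLIFY 3): 6*3=18, 5*3=15, -2*3=-6, -1*3=-3, 1*3=3, -4*3=-12, -3*3=-9 -> [18, 15, -6, -3, 3, -12, -9]
Stage 5 (CLIP -6 13): clip(18,-6,13)=13, clip(15,-6,13)=13, clip(-6,-6,13)=-6, clip(-3,-6,13)=-3, clip(3,-6,13)=3, clip(-12,-6,13)=-6, clip(-9,-6,13)=-6 -> [13, 13, -6, -3, 3, -6, -6]
Output sum: 8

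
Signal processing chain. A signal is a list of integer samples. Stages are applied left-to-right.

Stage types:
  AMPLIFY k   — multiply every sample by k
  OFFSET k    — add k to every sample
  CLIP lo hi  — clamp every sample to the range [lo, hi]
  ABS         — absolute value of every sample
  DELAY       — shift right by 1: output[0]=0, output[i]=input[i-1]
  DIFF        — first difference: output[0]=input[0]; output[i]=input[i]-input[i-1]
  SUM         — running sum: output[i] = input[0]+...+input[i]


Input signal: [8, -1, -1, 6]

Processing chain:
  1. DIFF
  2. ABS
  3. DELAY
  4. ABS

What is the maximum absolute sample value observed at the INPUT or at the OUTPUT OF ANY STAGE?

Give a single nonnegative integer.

Answer: 9

Derivation:
Input: [8, -1, -1, 6] (max |s|=8)
Stage 1 (DIFF): s[0]=8, -1-8=-9, -1--1=0, 6--1=7 -> [8, -9, 0, 7] (max |s|=9)
Stage 2 (ABS): |8|=8, |-9|=9, |0|=0, |7|=7 -> [8, 9, 0, 7] (max |s|=9)
Stage 3 (DELAY): [0, 8, 9, 0] = [0, 8, 9, 0] -> [0, 8, 9, 0] (max |s|=9)
Stage 4 (ABS): |0|=0, |8|=8, |9|=9, |0|=0 -> [0, 8, 9, 0] (max |s|=9)
Overall max amplitude: 9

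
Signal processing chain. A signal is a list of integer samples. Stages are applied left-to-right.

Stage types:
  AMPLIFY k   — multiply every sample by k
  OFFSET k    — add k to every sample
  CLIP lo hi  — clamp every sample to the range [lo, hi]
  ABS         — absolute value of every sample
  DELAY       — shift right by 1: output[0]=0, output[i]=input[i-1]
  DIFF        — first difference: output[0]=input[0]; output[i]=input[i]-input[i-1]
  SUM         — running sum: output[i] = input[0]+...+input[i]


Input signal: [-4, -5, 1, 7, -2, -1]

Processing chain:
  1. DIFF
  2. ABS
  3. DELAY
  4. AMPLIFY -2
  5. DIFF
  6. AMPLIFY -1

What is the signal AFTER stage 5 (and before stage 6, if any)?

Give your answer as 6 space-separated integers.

Answer: 0 -8 6 -10 0 -6

Derivation:
Input: [-4, -5, 1, 7, -2, -1]
Stage 1 (DIFF): s[0]=-4, -5--4=-1, 1--5=6, 7-1=6, -2-7=-9, -1--2=1 -> [-4, -1, 6, 6, -9, 1]
Stage 2 (ABS): |-4|=4, |-1|=1, |6|=6, |6|=6, |-9|=9, |1|=1 -> [4, 1, 6, 6, 9, 1]
Stage 3 (DELAY): [0, 4, 1, 6, 6, 9] = [0, 4, 1, 6, 6, 9] -> [0, 4, 1, 6, 6, 9]
Stage 4 (AMPLIFY -2): 0*-2=0, 4*-2=-8, 1*-2=-2, 6*-2=-12, 6*-2=-12, 9*-2=-18 -> [0, -8, -2, -12, -12, -18]
Stage 5 (DIFF): s[0]=0, -8-0=-8, -2--8=6, -12--2=-10, -12--12=0, -18--12=-6 -> [0, -8, 6, -10, 0, -6]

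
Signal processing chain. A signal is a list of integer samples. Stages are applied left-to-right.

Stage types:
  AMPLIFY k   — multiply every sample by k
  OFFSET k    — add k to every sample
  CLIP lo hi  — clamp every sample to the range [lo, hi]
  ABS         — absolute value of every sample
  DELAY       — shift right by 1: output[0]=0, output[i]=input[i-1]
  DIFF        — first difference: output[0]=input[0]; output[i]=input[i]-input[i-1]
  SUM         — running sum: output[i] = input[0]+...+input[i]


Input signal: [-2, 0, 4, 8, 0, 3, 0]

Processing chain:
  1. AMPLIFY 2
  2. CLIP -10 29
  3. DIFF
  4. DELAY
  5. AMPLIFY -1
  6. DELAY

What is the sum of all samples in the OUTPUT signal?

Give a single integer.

Input: [-2, 0, 4, 8, 0, 3, 0]
Stage 1 (AMPLIFY 2): -2*2=-4, 0*2=0, 4*2=8, 8*2=16, 0*2=0, 3*2=6, 0*2=0 -> [-4, 0, 8, 16, 0, 6, 0]
Stage 2 (CLIP -10 29): clip(-4,-10,29)=-4, clip(0,-10,29)=0, clip(8,-10,29)=8, clip(16,-10,29)=16, clip(0,-10,29)=0, clip(6,-10,29)=6, clip(0,-10,29)=0 -> [-4, 0, 8, 16, 0, 6, 0]
Stage 3 (DIFF): s[0]=-4, 0--4=4, 8-0=8, 16-8=8, 0-16=-16, 6-0=6, 0-6=-6 -> [-4, 4, 8, 8, -16, 6, -6]
Stage 4 (DELAY): [0, -4, 4, 8, 8, -16, 6] = [0, -4, 4, 8, 8, -16, 6] -> [0, -4, 4, 8, 8, -16, 6]
Stage 5 (AMPLIFY -1): 0*-1=0, -4*-1=4, 4*-1=-4, 8*-1=-8, 8*-1=-8, -16*-1=16, 6*-1=-6 -> [0, 4, -4, -8, -8, 16, -6]
Stage 6 (DELAY): [0, 0, 4, -4, -8, -8, 16] = [0, 0, 4, -4, -8, -8, 16] -> [0, 0, 4, -4, -8, -8, 16]
Output sum: 0

Answer: 0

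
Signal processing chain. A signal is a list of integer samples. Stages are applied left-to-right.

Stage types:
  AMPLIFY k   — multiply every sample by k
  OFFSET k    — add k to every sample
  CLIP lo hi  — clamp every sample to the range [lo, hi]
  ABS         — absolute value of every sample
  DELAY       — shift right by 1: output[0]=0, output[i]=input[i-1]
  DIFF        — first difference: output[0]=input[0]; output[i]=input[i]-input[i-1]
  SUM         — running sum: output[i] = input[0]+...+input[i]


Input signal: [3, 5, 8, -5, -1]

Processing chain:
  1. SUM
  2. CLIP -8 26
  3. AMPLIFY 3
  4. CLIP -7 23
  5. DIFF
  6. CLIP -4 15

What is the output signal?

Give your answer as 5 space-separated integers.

Input: [3, 5, 8, -5, -1]
Stage 1 (SUM): sum[0..0]=3, sum[0..1]=8, sum[0..2]=16, sum[0..3]=11, sum[0..4]=10 -> [3, 8, 16, 11, 10]
Stage 2 (CLIP -8 26): clip(3,-8,26)=3, clip(8,-8,26)=8, clip(16,-8,26)=16, clip(11,-8,26)=11, clip(10,-8,26)=10 -> [3, 8, 16, 11, 10]
Stage 3 (AMPLIFY 3): 3*3=9, 8*3=24, 16*3=48, 11*3=33, 10*3=30 -> [9, 24, 48, 33, 30]
Stage 4 (CLIP -7 23): clip(9,-7,23)=9, clip(24,-7,23)=23, clip(48,-7,23)=23, clip(33,-7,23)=23, clip(30,-7,23)=23 -> [9, 23, 23, 23, 23]
Stage 5 (DIFF): s[0]=9, 23-9=14, 23-23=0, 23-23=0, 23-23=0 -> [9, 14, 0, 0, 0]
Stage 6 (CLIP -4 15): clip(9,-4,15)=9, clip(14,-4,15)=14, clip(0,-4,15)=0, clip(0,-4,15)=0, clip(0,-4,15)=0 -> [9, 14, 0, 0, 0]

Answer: 9 14 0 0 0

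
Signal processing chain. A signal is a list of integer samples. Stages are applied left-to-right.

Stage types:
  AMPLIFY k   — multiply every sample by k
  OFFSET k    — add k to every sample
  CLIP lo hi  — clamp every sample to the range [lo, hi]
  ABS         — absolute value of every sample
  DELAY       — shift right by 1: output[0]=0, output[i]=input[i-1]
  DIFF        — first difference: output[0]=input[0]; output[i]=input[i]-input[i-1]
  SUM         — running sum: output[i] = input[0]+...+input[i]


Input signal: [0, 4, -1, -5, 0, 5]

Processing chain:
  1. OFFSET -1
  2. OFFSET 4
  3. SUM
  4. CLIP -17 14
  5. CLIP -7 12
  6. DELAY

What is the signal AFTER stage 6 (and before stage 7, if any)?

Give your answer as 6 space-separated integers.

Answer: 0 3 10 12 10 12

Derivation:
Input: [0, 4, -1, -5, 0, 5]
Stage 1 (OFFSET -1): 0+-1=-1, 4+-1=3, -1+-1=-2, -5+-1=-6, 0+-1=-1, 5+-1=4 -> [-1, 3, -2, -6, -1, 4]
Stage 2 (OFFSET 4): -1+4=3, 3+4=7, -2+4=2, -6+4=-2, -1+4=3, 4+4=8 -> [3, 7, 2, -2, 3, 8]
Stage 3 (SUM): sum[0..0]=3, sum[0..1]=10, sum[0..2]=12, sum[0..3]=10, sum[0..4]=13, sum[0..5]=21 -> [3, 10, 12, 10, 13, 21]
Stage 4 (CLIP -17 14): clip(3,-17,14)=3, clip(10,-17,14)=10, clip(12,-17,14)=12, clip(10,-17,14)=10, clip(13,-17,14)=13, clip(21,-17,14)=14 -> [3, 10, 12, 10, 13, 14]
Stage 5 (CLIP -7 12): clip(3,-7,12)=3, clip(10,-7,12)=10, clip(12,-7,12)=12, clip(10,-7,12)=10, clip(13,-7,12)=12, clip(14,-7,12)=12 -> [3, 10, 12, 10, 12, 12]
Stage 6 (DELAY): [0, 3, 10, 12, 10, 12] = [0, 3, 10, 12, 10, 12] -> [0, 3, 10, 12, 10, 12]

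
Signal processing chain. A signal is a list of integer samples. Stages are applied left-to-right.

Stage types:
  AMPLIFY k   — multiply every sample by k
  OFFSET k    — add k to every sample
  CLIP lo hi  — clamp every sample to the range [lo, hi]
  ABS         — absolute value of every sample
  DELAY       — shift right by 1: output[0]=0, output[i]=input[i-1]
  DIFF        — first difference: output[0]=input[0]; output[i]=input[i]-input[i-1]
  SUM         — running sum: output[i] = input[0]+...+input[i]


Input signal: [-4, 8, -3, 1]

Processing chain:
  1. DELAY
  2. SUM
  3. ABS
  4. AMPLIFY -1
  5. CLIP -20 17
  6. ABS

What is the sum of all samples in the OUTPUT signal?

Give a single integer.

Input: [-4, 8, -3, 1]
Stage 1 (DELAY): [0, -4, 8, -3] = [0, -4, 8, -3] -> [0, -4, 8, -3]
Stage 2 (SUM): sum[0..0]=0, sum[0..1]=-4, sum[0..2]=4, sum[0..3]=1 -> [0, -4, 4, 1]
Stage 3 (ABS): |0|=0, |-4|=4, |4|=4, |1|=1 -> [0, 4, 4, 1]
Stage 4 (AMPLIFY -1): 0*-1=0, 4*-1=-4, 4*-1=-4, 1*-1=-1 -> [0, -4, -4, -1]
Stage 5 (CLIP -20 17): clip(0,-20,17)=0, clip(-4,-20,17)=-4, clip(-4,-20,17)=-4, clip(-1,-20,17)=-1 -> [0, -4, -4, -1]
Stage 6 (ABS): |0|=0, |-4|=4, |-4|=4, |-1|=1 -> [0, 4, 4, 1]
Output sum: 9

Answer: 9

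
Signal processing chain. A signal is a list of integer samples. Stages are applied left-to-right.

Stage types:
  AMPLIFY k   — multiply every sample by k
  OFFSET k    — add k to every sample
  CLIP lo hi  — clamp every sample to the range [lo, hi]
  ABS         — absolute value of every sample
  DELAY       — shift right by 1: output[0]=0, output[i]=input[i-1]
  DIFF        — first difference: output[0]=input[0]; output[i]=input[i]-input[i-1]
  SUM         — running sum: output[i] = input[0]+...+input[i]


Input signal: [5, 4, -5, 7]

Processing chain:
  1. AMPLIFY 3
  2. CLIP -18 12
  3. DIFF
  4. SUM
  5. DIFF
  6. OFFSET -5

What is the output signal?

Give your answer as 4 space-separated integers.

Input: [5, 4, -5, 7]
Stage 1 (AMPLIFY 3): 5*3=15, 4*3=12, -5*3=-15, 7*3=21 -> [15, 12, -15, 21]
Stage 2 (CLIP -18 12): clip(15,-18,12)=12, clip(12,-18,12)=12, clip(-15,-18,12)=-15, clip(21,-18,12)=12 -> [12, 12, -15, 12]
Stage 3 (DIFF): s[0]=12, 12-12=0, -15-12=-27, 12--15=27 -> [12, 0, -27, 27]
Stage 4 (SUM): sum[0..0]=12, sum[0..1]=12, sum[0..2]=-15, sum[0..3]=12 -> [12, 12, -15, 12]
Stage 5 (DIFF): s[0]=12, 12-12=0, -15-12=-27, 12--15=27 -> [12, 0, -27, 27]
Stage 6 (OFFSET -5): 12+-5=7, 0+-5=-5, -27+-5=-32, 27+-5=22 -> [7, -5, -32, 22]

Answer: 7 -5 -32 22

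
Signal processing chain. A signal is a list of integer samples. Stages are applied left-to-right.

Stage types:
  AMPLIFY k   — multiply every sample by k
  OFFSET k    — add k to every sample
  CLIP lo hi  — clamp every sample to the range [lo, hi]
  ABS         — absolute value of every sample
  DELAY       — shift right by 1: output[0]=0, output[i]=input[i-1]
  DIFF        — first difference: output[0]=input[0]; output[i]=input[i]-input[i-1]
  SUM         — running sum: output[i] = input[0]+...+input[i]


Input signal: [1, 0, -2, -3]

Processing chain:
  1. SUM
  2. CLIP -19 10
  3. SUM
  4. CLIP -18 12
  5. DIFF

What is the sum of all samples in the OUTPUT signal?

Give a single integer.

Input: [1, 0, -2, -3]
Stage 1 (SUM): sum[0..0]=1, sum[0..1]=1, sum[0..2]=-1, sum[0..3]=-4 -> [1, 1, -1, -4]
Stage 2 (CLIP -19 10): clip(1,-19,10)=1, clip(1,-19,10)=1, clip(-1,-19,10)=-1, clip(-4,-19,10)=-4 -> [1, 1, -1, -4]
Stage 3 (SUM): sum[0..0]=1, sum[0..1]=2, sum[0..2]=1, sum[0..3]=-3 -> [1, 2, 1, -3]
Stage 4 (CLIP -18 12): clip(1,-18,12)=1, clip(2,-18,12)=2, clip(1,-18,12)=1, clip(-3,-18,12)=-3 -> [1, 2, 1, -3]
Stage 5 (DIFF): s[0]=1, 2-1=1, 1-2=-1, -3-1=-4 -> [1, 1, -1, -4]
Output sum: -3

Answer: -3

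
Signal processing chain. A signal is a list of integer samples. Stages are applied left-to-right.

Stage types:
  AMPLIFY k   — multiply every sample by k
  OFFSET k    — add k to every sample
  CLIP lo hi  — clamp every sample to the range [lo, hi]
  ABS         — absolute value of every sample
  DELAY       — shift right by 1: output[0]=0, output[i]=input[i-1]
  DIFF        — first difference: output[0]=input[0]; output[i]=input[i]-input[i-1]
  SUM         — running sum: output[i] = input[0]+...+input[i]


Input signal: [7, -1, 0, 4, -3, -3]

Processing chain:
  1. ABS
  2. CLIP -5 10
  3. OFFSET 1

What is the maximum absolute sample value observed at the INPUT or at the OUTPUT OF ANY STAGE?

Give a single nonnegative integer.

Answer: 8

Derivation:
Input: [7, -1, 0, 4, -3, -3] (max |s|=7)
Stage 1 (ABS): |7|=7, |-1|=1, |0|=0, |4|=4, |-3|=3, |-3|=3 -> [7, 1, 0, 4, 3, 3] (max |s|=7)
Stage 2 (CLIP -5 10): clip(7,-5,10)=7, clip(1,-5,10)=1, clip(0,-5,10)=0, clip(4,-5,10)=4, clip(3,-5,10)=3, clip(3,-5,10)=3 -> [7, 1, 0, 4, 3, 3] (max |s|=7)
Stage 3 (OFFSET 1): 7+1=8, 1+1=2, 0+1=1, 4+1=5, 3+1=4, 3+1=4 -> [8, 2, 1, 5, 4, 4] (max |s|=8)
Overall max amplitude: 8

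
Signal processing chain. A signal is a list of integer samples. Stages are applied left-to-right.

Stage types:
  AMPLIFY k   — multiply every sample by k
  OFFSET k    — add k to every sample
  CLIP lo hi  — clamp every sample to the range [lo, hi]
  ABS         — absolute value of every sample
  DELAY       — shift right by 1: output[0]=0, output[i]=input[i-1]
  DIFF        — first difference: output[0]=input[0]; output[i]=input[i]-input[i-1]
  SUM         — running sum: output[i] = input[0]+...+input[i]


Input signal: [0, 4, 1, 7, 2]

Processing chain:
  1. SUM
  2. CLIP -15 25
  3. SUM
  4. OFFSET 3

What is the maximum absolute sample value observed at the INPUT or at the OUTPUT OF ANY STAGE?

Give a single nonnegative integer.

Answer: 38

Derivation:
Input: [0, 4, 1, 7, 2] (max |s|=7)
Stage 1 (SUM): sum[0..0]=0, sum[0..1]=4, sum[0..2]=5, sum[0..3]=12, sum[0..4]=14 -> [0, 4, 5, 12, 14] (max |s|=14)
Stage 2 (CLIP -15 25): clip(0,-15,25)=0, clip(4,-15,25)=4, clip(5,-15,25)=5, clip(12,-15,25)=12, clip(14,-15,25)=14 -> [0, 4, 5, 12, 14] (max |s|=14)
Stage 3 (SUM): sum[0..0]=0, sum[0..1]=4, sum[0..2]=9, sum[0..3]=21, sum[0..4]=35 -> [0, 4, 9, 21, 35] (max |s|=35)
Stage 4 (OFFSET 3): 0+3=3, 4+3=7, 9+3=12, 21+3=24, 35+3=38 -> [3, 7, 12, 24, 38] (max |s|=38)
Overall max amplitude: 38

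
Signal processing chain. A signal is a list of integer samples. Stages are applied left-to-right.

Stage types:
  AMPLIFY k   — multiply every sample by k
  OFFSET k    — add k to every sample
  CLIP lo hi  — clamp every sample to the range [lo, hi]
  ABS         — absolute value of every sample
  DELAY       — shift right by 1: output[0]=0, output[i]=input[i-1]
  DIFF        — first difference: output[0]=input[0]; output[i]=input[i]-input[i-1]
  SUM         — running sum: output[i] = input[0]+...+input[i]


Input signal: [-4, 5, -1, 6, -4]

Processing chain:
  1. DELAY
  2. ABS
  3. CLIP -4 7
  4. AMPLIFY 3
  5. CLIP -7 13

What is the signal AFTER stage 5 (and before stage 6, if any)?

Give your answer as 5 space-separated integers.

Input: [-4, 5, -1, 6, -4]
Stage 1 (DELAY): [0, -4, 5, -1, 6] = [0, -4, 5, -1, 6] -> [0, -4, 5, -1, 6]
Stage 2 (ABS): |0|=0, |-4|=4, |5|=5, |-1|=1, |6|=6 -> [0, 4, 5, 1, 6]
Stage 3 (CLIP -4 7): clip(0,-4,7)=0, clip(4,-4,7)=4, clip(5,-4,7)=5, clip(1,-4,7)=1, clip(6,-4,7)=6 -> [0, 4, 5, 1, 6]
Stage 4 (AMPLIFY 3): 0*3=0, 4*3=12, 5*3=15, 1*3=3, 6*3=18 -> [0, 12, 15, 3, 18]
Stage 5 (CLIP -7 13): clip(0,-7,13)=0, clip(12,-7,13)=12, clip(15,-7,13)=13, clip(3,-7,13)=3, clip(18,-7,13)=13 -> [0, 12, 13, 3, 13]

Answer: 0 12 13 3 13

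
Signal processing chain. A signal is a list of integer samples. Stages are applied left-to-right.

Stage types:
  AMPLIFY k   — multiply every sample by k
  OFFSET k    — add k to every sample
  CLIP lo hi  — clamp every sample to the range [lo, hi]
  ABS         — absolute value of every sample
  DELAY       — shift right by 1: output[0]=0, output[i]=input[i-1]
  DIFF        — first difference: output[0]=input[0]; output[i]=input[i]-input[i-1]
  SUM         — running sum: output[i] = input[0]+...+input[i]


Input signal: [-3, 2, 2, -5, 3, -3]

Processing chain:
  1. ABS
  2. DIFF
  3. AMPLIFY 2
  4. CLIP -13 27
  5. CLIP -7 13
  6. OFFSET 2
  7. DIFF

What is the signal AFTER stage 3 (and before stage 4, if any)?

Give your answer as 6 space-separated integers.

Answer: 6 -2 0 6 -4 0

Derivation:
Input: [-3, 2, 2, -5, 3, -3]
Stage 1 (ABS): |-3|=3, |2|=2, |2|=2, |-5|=5, |3|=3, |-3|=3 -> [3, 2, 2, 5, 3, 3]
Stage 2 (DIFF): s[0]=3, 2-3=-1, 2-2=0, 5-2=3, 3-5=-2, 3-3=0 -> [3, -1, 0, 3, -2, 0]
Stage 3 (AMPLIFY 2): 3*2=6, -1*2=-2, 0*2=0, 3*2=6, -2*2=-4, 0*2=0 -> [6, -2, 0, 6, -4, 0]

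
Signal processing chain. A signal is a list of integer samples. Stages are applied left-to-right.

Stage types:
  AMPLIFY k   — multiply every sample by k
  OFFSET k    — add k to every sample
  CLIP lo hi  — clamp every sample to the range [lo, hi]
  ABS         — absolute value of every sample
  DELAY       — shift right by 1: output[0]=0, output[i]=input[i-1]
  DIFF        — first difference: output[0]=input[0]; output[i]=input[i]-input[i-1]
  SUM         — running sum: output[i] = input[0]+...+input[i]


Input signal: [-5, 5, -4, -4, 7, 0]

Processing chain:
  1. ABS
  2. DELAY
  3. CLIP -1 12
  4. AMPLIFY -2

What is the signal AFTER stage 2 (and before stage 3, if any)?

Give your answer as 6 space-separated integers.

Input: [-5, 5, -4, -4, 7, 0]
Stage 1 (ABS): |-5|=5, |5|=5, |-4|=4, |-4|=4, |7|=7, |0|=0 -> [5, 5, 4, 4, 7, 0]
Stage 2 (DELAY): [0, 5, 5, 4, 4, 7] = [0, 5, 5, 4, 4, 7] -> [0, 5, 5, 4, 4, 7]

Answer: 0 5 5 4 4 7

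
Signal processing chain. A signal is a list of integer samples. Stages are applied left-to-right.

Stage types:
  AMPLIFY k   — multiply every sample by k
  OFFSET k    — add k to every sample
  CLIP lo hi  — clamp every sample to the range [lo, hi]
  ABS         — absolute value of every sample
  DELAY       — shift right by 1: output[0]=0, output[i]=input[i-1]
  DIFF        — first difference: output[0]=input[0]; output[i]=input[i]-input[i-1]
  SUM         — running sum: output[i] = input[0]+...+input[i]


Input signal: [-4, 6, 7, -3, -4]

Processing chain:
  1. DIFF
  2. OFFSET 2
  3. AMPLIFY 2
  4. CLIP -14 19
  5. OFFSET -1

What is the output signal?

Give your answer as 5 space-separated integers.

Answer: -5 18 5 -15 1

Derivation:
Input: [-4, 6, 7, -3, -4]
Stage 1 (DIFF): s[0]=-4, 6--4=10, 7-6=1, -3-7=-10, -4--3=-1 -> [-4, 10, 1, -10, -1]
Stage 2 (OFFSET 2): -4+2=-2, 10+2=12, 1+2=3, -10+2=-8, -1+2=1 -> [-2, 12, 3, -8, 1]
Stage 3 (AMPLIFY 2): -2*2=-4, 12*2=24, 3*2=6, -8*2=-16, 1*2=2 -> [-4, 24, 6, -16, 2]
Stage 4 (CLIP -14 19): clip(-4,-14,19)=-4, clip(24,-14,19)=19, clip(6,-14,19)=6, clip(-16,-14,19)=-14, clip(2,-14,19)=2 -> [-4, 19, 6, -14, 2]
Stage 5 (OFFSET -1): -4+-1=-5, 19+-1=18, 6+-1=5, -14+-1=-15, 2+-1=1 -> [-5, 18, 5, -15, 1]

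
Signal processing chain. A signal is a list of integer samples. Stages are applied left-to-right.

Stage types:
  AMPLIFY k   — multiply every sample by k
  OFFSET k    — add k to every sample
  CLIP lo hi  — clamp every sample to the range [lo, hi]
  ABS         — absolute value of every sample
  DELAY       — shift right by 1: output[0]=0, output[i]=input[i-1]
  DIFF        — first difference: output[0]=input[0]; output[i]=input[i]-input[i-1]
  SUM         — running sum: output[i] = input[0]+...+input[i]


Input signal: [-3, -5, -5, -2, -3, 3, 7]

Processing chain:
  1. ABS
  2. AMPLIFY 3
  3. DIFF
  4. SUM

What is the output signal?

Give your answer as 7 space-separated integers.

Answer: 9 15 15 6 9 9 21

Derivation:
Input: [-3, -5, -5, -2, -3, 3, 7]
Stage 1 (ABS): |-3|=3, |-5|=5, |-5|=5, |-2|=2, |-3|=3, |3|=3, |7|=7 -> [3, 5, 5, 2, 3, 3, 7]
Stage 2 (AMPLIFY 3): 3*3=9, 5*3=15, 5*3=15, 2*3=6, 3*3=9, 3*3=9, 7*3=21 -> [9, 15, 15, 6, 9, 9, 21]
Stage 3 (DIFF): s[0]=9, 15-9=6, 15-15=0, 6-15=-9, 9-6=3, 9-9=0, 21-9=12 -> [9, 6, 0, -9, 3, 0, 12]
Stage 4 (SUM): sum[0..0]=9, sum[0..1]=15, sum[0..2]=15, sum[0..3]=6, sum[0..4]=9, sum[0..5]=9, sum[0..6]=21 -> [9, 15, 15, 6, 9, 9, 21]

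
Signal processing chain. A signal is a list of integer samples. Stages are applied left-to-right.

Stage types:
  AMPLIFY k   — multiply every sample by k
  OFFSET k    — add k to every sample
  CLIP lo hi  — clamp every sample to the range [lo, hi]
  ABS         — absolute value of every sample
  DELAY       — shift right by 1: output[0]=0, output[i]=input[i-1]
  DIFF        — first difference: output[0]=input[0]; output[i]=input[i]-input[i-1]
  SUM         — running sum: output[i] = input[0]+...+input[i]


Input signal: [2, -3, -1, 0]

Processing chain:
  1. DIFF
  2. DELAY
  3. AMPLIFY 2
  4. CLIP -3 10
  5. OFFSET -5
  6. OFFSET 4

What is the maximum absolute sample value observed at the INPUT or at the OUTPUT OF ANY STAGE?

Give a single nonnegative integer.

Input: [2, -3, -1, 0] (max |s|=3)
Stage 1 (DIFF): s[0]=2, -3-2=-5, -1--3=2, 0--1=1 -> [2, -5, 2, 1] (max |s|=5)
Stage 2 (DELAY): [0, 2, -5, 2] = [0, 2, -5, 2] -> [0, 2, -5, 2] (max |s|=5)
Stage 3 (AMPLIFY 2): 0*2=0, 2*2=4, -5*2=-10, 2*2=4 -> [0, 4, -10, 4] (max |s|=10)
Stage 4 (CLIP -3 10): clip(0,-3,10)=0, clip(4,-3,10)=4, clip(-10,-3,10)=-3, clip(4,-3,10)=4 -> [0, 4, -3, 4] (max |s|=4)
Stage 5 (OFFSET -5): 0+-5=-5, 4+-5=-1, -3+-5=-8, 4+-5=-1 -> [-5, -1, -8, -1] (max |s|=8)
Stage 6 (OFFSET 4): -5+4=-1, -1+4=3, -8+4=-4, -1+4=3 -> [-1, 3, -4, 3] (max |s|=4)
Overall max amplitude: 10

Answer: 10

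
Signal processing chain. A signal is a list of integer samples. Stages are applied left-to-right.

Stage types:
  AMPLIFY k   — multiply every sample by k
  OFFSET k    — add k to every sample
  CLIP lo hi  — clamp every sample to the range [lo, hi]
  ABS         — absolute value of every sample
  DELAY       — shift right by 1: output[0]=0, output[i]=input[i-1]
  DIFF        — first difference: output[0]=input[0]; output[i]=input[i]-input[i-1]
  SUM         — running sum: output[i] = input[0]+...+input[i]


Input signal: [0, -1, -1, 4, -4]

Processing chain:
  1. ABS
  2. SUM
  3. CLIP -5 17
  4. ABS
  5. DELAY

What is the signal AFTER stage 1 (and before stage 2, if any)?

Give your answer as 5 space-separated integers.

Input: [0, -1, -1, 4, -4]
Stage 1 (ABS): |0|=0, |-1|=1, |-1|=1, |4|=4, |-4|=4 -> [0, 1, 1, 4, 4]

Answer: 0 1 1 4 4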